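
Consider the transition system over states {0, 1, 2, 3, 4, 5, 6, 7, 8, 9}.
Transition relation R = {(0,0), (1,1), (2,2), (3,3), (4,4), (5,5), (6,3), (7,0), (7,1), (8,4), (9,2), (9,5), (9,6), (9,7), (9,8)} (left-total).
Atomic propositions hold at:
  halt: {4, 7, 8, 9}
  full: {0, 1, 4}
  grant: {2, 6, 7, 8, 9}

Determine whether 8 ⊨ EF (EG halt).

EG halt: greatest fixpoint, start Z0 = {4, 7, 8, 9}, keep only states in Sat with some successor in Z. Z1 = {4, 8, 9}; fixed.
Sat(EG halt) = {4, 8, 9}
EF (EG halt): least fixpoint, start Z0 = {4, 8, 9}, add states with some successor in Z. Already a fixed point.
Sat(EF (EG halt)) = {4, 8, 9}
8 ∈ Sat(EF (EG halt)) = {4, 8, 9}, so the formula holds at 8.

Yes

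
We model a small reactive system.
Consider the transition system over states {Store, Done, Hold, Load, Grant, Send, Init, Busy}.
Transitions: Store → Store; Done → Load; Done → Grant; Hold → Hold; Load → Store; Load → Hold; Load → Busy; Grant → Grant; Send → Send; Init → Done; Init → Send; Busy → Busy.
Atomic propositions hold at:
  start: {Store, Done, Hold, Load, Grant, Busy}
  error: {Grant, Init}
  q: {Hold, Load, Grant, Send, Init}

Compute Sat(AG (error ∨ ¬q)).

{Store, Grant, Busy}

Sat(¬q) = {Store, Done, Busy}
Sat(error ∨ ¬q) = {Store, Done, Grant, Init, Busy}
AG (error ∨ ¬q): greatest fixpoint, start Z0 = {Store, Done, Grant, Init, Busy}, keep only states in Sat with every successor in Z. Z1 = {Store, Grant, Busy}; fixed.
Sat(AG (error ∨ ¬q)) = {Store, Grant, Busy}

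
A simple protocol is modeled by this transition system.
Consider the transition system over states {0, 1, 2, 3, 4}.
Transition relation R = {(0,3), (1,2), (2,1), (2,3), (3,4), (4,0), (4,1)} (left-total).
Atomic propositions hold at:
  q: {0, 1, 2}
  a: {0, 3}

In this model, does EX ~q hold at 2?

Yes

Sat(~q) = {3, 4}
Sat(EX ~q) = {s : some successor in {3, 4}} = {0, 2, 3}
2 ∈ Sat(EX ~q) = {0, 2, 3}, so the formula holds at 2.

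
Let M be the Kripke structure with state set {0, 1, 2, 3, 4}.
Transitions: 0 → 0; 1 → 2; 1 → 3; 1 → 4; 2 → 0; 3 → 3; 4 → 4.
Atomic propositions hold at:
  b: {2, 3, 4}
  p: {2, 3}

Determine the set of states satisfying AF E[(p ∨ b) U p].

Sat(p ∨ b) = {2, 3, 4}
E[(p ∨ b) U p]: least fixpoint, start Z0 = Sat(p) = {2, 3}, add states in Sat(p ∨ b) with some successor in Z. Already a fixed point.
Sat(E[(p ∨ b) U p]) = {2, 3}
AF E[(p ∨ b) U p]: least fixpoint, start Z0 = {2, 3}, add states with every successor in Z. Already a fixed point.
Sat(AF E[(p ∨ b) U p]) = {2, 3}

{2, 3}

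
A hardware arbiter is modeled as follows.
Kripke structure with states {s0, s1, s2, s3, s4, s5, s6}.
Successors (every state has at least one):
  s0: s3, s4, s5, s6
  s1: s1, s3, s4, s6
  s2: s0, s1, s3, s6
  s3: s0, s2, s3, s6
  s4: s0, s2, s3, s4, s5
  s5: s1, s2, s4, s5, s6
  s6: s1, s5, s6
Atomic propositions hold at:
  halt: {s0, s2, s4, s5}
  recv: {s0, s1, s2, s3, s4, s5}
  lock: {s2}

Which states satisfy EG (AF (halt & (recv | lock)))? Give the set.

{s0, s2, s4, s5}

Sat(recv | lock) = {s0, s1, s2, s3, s4, s5}
Sat(halt & (recv | lock)) = {s0, s2, s4, s5}
AF (halt & (recv | lock)): least fixpoint, start Z0 = {s0, s2, s4, s5}, add states with every successor in Z. Already a fixed point.
Sat(AF (halt & (recv | lock))) = {s0, s2, s4, s5}
EG (AF (halt & (recv | lock))): greatest fixpoint, start Z0 = {s0, s2, s4, s5}, keep only states in Sat with some successor in Z. Already a fixed point.
Sat(EG (AF (halt & (recv | lock)))) = {s0, s2, s4, s5}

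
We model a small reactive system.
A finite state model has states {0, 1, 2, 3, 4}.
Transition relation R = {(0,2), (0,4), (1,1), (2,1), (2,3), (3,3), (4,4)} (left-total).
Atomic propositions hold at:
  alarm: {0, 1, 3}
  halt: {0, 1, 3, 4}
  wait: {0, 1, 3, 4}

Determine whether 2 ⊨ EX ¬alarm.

Sat(¬alarm) = {2, 4}
Sat(EX ¬alarm) = {s : some successor in {2, 4}} = {0, 4}
2 ∉ Sat(EX ¬alarm) = {0, 4}, so the formula does not hold at 2.

No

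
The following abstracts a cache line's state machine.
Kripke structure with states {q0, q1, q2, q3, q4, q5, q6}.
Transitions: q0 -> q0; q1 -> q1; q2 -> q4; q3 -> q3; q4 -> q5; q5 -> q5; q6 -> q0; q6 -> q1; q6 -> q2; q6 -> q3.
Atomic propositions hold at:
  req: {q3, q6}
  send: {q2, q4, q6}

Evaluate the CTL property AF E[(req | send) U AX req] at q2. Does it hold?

Sat(req | send) = {q2, q3, q4, q6}
Sat(AX req) = {s : every successor in {q3, q6}} = {q3}
E[(req | send) U AX req]: least fixpoint, start Z0 = Sat(AX req) = {q3}, add states in Sat(req | send) with some successor in Z. Z1 = {q3, q6}; fixed.
Sat(E[(req | send) U AX req]) = {q3, q6}
AF E[(req | send) U AX req]: least fixpoint, start Z0 = {q3, q6}, add states with every successor in Z. Already a fixed point.
Sat(AF E[(req | send) U AX req]) = {q3, q6}
q2 ∉ Sat(AF E[(req | send) U AX req]) = {q3, q6}, so the formula does not hold at q2.

No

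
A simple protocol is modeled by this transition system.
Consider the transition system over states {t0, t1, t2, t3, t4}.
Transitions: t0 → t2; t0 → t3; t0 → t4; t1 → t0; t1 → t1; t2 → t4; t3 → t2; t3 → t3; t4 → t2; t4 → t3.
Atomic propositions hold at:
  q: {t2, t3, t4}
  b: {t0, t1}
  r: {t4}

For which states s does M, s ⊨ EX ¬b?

Sat(¬b) = {t2, t3, t4}
Sat(EX ¬b) = {s : some successor in {t2, t3, t4}} = {t0, t2, t3, t4}

{t0, t2, t3, t4}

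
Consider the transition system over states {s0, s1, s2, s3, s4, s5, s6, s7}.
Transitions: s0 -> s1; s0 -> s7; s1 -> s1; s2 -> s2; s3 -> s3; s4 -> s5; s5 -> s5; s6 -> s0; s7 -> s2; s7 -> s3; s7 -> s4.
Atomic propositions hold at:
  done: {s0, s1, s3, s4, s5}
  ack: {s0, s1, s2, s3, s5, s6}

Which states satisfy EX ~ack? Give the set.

{s0, s7}

Sat(~ack) = {s4, s7}
Sat(EX ~ack) = {s : some successor in {s4, s7}} = {s0, s7}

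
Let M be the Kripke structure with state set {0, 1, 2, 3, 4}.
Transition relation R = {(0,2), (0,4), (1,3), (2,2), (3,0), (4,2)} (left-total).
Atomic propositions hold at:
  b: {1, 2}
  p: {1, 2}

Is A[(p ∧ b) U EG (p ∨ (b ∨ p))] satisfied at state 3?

Sat(p ∧ b) = {1, 2}
Sat(b ∨ p) = {1, 2}
Sat(p ∨ (b ∨ p)) = {1, 2}
EG (p ∨ (b ∨ p)): greatest fixpoint, start Z0 = {1, 2}, keep only states in Sat with some successor in Z. Z1 = {2}; fixed.
Sat(EG (p ∨ (b ∨ p))) = {2}
A[(p ∧ b) U EG (p ∨ (b ∨ p))]: least fixpoint, start Z0 = Sat(EG (p ∨ (b ∨ p))) = {2}, add states in Sat(p ∧ b) with every successor in Z. Already a fixed point.
Sat(A[(p ∧ b) U EG (p ∨ (b ∨ p))]) = {2}
3 ∉ Sat(A[(p ∧ b) U EG (p ∨ (b ∨ p))]) = {2}, so the formula does not hold at 3.

No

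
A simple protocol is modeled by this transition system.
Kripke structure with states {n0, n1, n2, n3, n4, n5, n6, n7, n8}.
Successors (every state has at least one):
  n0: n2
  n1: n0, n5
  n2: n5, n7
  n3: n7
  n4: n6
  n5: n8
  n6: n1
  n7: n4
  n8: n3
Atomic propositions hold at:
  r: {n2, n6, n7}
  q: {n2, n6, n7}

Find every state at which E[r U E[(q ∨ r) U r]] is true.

Sat(q ∨ r) = {n2, n6, n7}
E[(q ∨ r) U r]: least fixpoint, start Z0 = Sat(r) = {n2, n6, n7}, add states in Sat(q ∨ r) with some successor in Z. Already a fixed point.
Sat(E[(q ∨ r) U r]) = {n2, n6, n7}
E[r U E[(q ∨ r) U r]]: least fixpoint, start Z0 = Sat(E[(q ∨ r) U r]) = {n2, n6, n7}, add states in Sat(r) with some successor in Z. Already a fixed point.
Sat(E[r U E[(q ∨ r) U r]]) = {n2, n6, n7}

{n2, n6, n7}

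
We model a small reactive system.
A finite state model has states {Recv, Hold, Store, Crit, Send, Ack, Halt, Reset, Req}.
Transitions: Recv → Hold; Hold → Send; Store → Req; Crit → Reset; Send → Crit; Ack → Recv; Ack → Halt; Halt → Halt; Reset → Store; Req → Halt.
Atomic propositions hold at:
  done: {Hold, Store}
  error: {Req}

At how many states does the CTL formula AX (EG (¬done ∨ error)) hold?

Sat(¬done) = {Recv, Crit, Send, Ack, Halt, Reset, Req}
Sat(¬done ∨ error) = {Recv, Crit, Send, Ack, Halt, Reset, Req}
EG (¬done ∨ error): greatest fixpoint, start Z0 = {Recv, Crit, Send, Ack, Halt, Reset, Req}, keep only states in Sat with some successor in Z. Z1 = {Crit, Send, Ack, Halt, Req}; Z2 = {Send, Ack, Halt, Req}; Z3 = {Ack, Halt, Req}; fixed.
Sat(EG (¬done ∨ error)) = {Ack, Halt, Req}
Sat(AX (EG (¬done ∨ error))) = {s : every successor in {Ack, Halt, Req}} = {Store, Halt, Req}
|Sat(AX (EG (¬done ∨ error)))| = |{Store, Halt, Req}| = 3.

3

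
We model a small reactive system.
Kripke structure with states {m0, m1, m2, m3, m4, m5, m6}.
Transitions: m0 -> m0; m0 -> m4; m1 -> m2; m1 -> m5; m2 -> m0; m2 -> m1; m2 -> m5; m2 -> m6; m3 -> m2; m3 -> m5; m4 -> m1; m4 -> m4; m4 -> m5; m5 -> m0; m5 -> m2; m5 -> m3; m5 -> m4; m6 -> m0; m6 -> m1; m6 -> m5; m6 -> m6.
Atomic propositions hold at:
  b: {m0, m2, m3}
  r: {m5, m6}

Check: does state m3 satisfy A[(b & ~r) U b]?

Sat(~r) = {m0, m1, m2, m3, m4}
Sat(b & ~r) = {m0, m2, m3}
A[(b & ~r) U b]: least fixpoint, start Z0 = Sat(b) = {m0, m2, m3}, add states in Sat(b & ~r) with every successor in Z. Already a fixed point.
Sat(A[(b & ~r) U b]) = {m0, m2, m3}
m3 ∈ Sat(A[(b & ~r) U b]) = {m0, m2, m3}, so the formula holds at m3.

Yes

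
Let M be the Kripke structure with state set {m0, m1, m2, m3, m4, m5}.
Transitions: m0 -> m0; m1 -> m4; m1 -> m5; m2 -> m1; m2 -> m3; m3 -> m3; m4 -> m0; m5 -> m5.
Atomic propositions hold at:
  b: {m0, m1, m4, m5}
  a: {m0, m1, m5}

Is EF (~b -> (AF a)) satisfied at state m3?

Sat(~b) = {m2, m3}
AF a: least fixpoint, start Z0 = {m0, m1, m5}, add states with every successor in Z. Z1 = {m0, m1, m4, m5}; fixed.
Sat(AF a) = {m0, m1, m4, m5}
Sat(~b -> (AF a)) = {m0, m1, m4, m5}
EF (~b -> (AF a)): least fixpoint, start Z0 = {m0, m1, m4, m5}, add states with some successor in Z. Z1 = {m0, m1, m2, m4, m5}; fixed.
Sat(EF (~b -> (AF a))) = {m0, m1, m2, m4, m5}
m3 ∉ Sat(EF (~b -> (AF a))) = {m0, m1, m2, m4, m5}, so the formula does not hold at m3.

No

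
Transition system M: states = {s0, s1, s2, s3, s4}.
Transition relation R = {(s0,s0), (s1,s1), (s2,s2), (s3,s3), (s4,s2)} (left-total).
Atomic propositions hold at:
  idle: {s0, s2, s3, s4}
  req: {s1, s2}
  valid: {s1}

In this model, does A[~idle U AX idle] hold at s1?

Sat(~idle) = {s1}
Sat(AX idle) = {s : every successor in {s0, s2, s3, s4}} = {s0, s2, s3, s4}
A[~idle U AX idle]: least fixpoint, start Z0 = Sat(AX idle) = {s0, s2, s3, s4}, add states in Sat(~idle) with every successor in Z. Already a fixed point.
Sat(A[~idle U AX idle]) = {s0, s2, s3, s4}
s1 ∉ Sat(A[~idle U AX idle]) = {s0, s2, s3, s4}, so the formula does not hold at s1.

No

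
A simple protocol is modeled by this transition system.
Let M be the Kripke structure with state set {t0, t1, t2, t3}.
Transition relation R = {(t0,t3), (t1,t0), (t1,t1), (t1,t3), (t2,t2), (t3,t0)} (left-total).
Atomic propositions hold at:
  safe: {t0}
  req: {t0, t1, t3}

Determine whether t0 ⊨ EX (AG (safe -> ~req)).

Sat(~req) = {t2}
Sat(safe -> ~req) = {t1, t2, t3}
AG (safe -> ~req): greatest fixpoint, start Z0 = {t1, t2, t3}, keep only states in Sat with every successor in Z. Z1 = {t2}; fixed.
Sat(AG (safe -> ~req)) = {t2}
Sat(EX (AG (safe -> ~req))) = {s : some successor in {t2}} = {t2}
t0 ∉ Sat(EX (AG (safe -> ~req))) = {t2}, so the formula does not hold at t0.

No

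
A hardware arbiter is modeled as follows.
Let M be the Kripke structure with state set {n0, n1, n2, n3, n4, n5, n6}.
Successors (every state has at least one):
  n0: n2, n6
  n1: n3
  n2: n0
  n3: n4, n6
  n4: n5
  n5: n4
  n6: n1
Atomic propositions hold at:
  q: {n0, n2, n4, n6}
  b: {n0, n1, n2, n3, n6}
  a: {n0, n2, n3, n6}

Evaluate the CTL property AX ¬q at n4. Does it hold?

Yes

Sat(¬q) = {n1, n3, n5}
Sat(AX ¬q) = {s : every successor in {n1, n3, n5}} = {n1, n4, n6}
n4 ∈ Sat(AX ¬q) = {n1, n4, n6}, so the formula holds at n4.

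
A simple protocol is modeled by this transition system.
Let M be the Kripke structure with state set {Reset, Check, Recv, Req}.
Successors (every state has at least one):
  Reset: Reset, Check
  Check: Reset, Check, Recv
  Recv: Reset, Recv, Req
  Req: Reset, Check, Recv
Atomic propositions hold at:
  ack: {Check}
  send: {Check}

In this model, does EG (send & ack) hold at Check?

Sat(send & ack) = {Check}
EG (send & ack): greatest fixpoint, start Z0 = {Check}, keep only states in Sat with some successor in Z. Already a fixed point.
Sat(EG (send & ack)) = {Check}
Check ∈ Sat(EG (send & ack)) = {Check}, so the formula holds at Check.

Yes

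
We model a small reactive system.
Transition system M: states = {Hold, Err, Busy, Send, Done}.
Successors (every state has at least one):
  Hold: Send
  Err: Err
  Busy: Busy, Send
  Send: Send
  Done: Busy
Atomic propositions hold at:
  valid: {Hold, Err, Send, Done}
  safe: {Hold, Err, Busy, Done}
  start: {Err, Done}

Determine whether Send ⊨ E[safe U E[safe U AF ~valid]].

No

Sat(~valid) = {Busy}
AF ~valid: least fixpoint, start Z0 = {Busy}, add states with every successor in Z. Z1 = {Busy, Done}; fixed.
Sat(AF ~valid) = {Busy, Done}
E[safe U AF ~valid]: least fixpoint, start Z0 = Sat(AF ~valid) = {Busy, Done}, add states in Sat(safe) with some successor in Z. Already a fixed point.
Sat(E[safe U AF ~valid]) = {Busy, Done}
E[safe U E[safe U AF ~valid]]: least fixpoint, start Z0 = Sat(E[safe U AF ~valid]) = {Busy, Done}, add states in Sat(safe) with some successor in Z. Already a fixed point.
Sat(E[safe U E[safe U AF ~valid]]) = {Busy, Done}
Send ∉ Sat(E[safe U E[safe U AF ~valid]]) = {Busy, Done}, so the formula does not hold at Send.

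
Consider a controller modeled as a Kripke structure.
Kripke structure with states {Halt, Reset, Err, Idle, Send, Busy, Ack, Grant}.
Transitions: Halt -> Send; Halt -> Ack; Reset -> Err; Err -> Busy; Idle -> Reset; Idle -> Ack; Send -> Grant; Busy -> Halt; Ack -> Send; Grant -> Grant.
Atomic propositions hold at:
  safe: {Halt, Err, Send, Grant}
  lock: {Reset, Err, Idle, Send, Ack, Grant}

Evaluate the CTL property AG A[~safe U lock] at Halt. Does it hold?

Sat(~safe) = {Reset, Idle, Busy, Ack}
A[~safe U lock]: least fixpoint, start Z0 = Sat(lock) = {Reset, Err, Idle, Send, Ack, Grant}, add states in Sat(~safe) with every successor in Z. Already a fixed point.
Sat(A[~safe U lock]) = {Reset, Err, Idle, Send, Ack, Grant}
AG A[~safe U lock]: greatest fixpoint, start Z0 = {Reset, Err, Idle, Send, Ack, Grant}, keep only states in Sat with every successor in Z. Z1 = {Reset, Idle, Send, Ack, Grant}; Z2 = {Idle, Send, Ack, Grant}; Z3 = {Send, Ack, Grant}; fixed.
Sat(AG A[~safe U lock]) = {Send, Ack, Grant}
Halt ∉ Sat(AG A[~safe U lock]) = {Send, Ack, Grant}, so the formula does not hold at Halt.

No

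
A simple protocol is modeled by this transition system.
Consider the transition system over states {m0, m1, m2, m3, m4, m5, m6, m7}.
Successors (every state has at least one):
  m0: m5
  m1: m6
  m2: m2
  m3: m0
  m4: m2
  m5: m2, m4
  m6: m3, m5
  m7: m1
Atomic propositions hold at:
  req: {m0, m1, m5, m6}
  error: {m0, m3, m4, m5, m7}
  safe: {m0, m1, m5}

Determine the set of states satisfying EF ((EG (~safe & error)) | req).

Sat(~safe) = {m2, m3, m4, m6, m7}
Sat(~safe & error) = {m3, m4, m7}
EG (~safe & error): greatest fixpoint, start Z0 = {m3, m4, m7}, keep only states in Sat with some successor in Z. Z1 = ∅; fixed.
Sat(EG (~safe & error)) = ∅
Sat((EG (~safe & error)) | req) = {m0, m1, m5, m6}
EF ((EG (~safe & error)) | req): least fixpoint, start Z0 = {m0, m1, m5, m6}, add states with some successor in Z. Z1 = {m0, m1, m3, m5, m6, m7}; fixed.
Sat(EF ((EG (~safe & error)) | req)) = {m0, m1, m3, m5, m6, m7}

{m0, m1, m3, m5, m6, m7}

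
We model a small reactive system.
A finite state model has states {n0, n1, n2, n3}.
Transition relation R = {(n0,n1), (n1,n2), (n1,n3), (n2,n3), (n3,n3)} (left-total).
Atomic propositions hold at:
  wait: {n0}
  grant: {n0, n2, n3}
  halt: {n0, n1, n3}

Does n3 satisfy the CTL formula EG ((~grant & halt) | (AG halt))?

Yes

Sat(~grant) = {n1}
Sat(~grant & halt) = {n1}
AG halt: greatest fixpoint, start Z0 = {n0, n1, n3}, keep only states in Sat with every successor in Z. Z1 = {n0, n3}; Z2 = {n3}; fixed.
Sat(AG halt) = {n3}
Sat((~grant & halt) | (AG halt)) = {n1, n3}
EG ((~grant & halt) | (AG halt)): greatest fixpoint, start Z0 = {n1, n3}, keep only states in Sat with some successor in Z. Already a fixed point.
Sat(EG ((~grant & halt) | (AG halt))) = {n1, n3}
n3 ∈ Sat(EG ((~grant & halt) | (AG halt))) = {n1, n3}, so the formula holds at n3.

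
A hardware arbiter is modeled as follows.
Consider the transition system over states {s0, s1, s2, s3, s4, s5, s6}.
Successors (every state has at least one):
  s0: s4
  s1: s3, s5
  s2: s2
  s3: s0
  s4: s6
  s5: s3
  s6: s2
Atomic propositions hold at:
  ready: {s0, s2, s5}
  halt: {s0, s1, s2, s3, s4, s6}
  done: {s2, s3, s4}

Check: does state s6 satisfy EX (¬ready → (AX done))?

Yes

Sat(¬ready) = {s1, s3, s4, s6}
Sat(AX done) = {s : every successor in {s2, s3, s4}} = {s0, s2, s5, s6}
Sat(¬ready → (AX done)) = {s0, s2, s5, s6}
Sat(EX (¬ready → (AX done))) = {s : some successor in {s0, s2, s5, s6}} = {s1, s2, s3, s4, s6}
s6 ∈ Sat(EX (¬ready → (AX done))) = {s1, s2, s3, s4, s6}, so the formula holds at s6.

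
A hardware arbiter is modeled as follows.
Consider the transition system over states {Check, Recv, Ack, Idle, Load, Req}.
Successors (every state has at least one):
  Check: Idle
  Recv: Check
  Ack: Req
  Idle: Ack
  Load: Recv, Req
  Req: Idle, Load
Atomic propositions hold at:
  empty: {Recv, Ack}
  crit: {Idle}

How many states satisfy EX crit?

Sat(EX crit) = {s : some successor in {Idle}} = {Check, Req}
|Sat(EX crit)| = |{Check, Req}| = 2.

2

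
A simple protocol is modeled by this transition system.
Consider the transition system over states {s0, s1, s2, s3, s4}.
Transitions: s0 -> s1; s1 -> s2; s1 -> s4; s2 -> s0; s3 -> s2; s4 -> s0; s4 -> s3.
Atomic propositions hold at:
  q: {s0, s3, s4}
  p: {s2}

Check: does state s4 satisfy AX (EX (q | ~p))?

No

Sat(~p) = {s0, s1, s3, s4}
Sat(q | ~p) = {s0, s1, s3, s4}
Sat(EX (q | ~p)) = {s : some successor in {s0, s1, s3, s4}} = {s0, s1, s2, s4}
Sat(AX (EX (q | ~p))) = {s : every successor in {s0, s1, s2, s4}} = {s0, s1, s2, s3}
s4 ∉ Sat(AX (EX (q | ~p))) = {s0, s1, s2, s3}, so the formula does not hold at s4.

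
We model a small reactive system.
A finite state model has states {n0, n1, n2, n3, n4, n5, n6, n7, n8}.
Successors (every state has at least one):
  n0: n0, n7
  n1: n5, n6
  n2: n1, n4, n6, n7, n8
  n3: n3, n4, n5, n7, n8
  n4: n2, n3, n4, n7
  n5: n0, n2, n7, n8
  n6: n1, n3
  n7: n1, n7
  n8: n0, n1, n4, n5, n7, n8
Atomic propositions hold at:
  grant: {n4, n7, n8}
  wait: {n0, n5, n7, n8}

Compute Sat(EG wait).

{n0, n5, n7, n8}

EG wait: greatest fixpoint, start Z0 = {n0, n5, n7, n8}, keep only states in Sat with some successor in Z. Already a fixed point.
Sat(EG wait) = {n0, n5, n7, n8}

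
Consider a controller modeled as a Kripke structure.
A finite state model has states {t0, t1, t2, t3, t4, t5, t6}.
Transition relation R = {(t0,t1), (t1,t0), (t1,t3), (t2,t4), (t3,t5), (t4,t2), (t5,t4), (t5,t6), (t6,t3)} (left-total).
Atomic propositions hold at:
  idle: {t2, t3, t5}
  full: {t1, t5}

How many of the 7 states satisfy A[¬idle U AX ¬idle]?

Sat(¬idle) = {t0, t1, t4, t6}
Sat(AX ¬idle) = {s : every successor in {t0, t1, t4, t6}} = {t0, t2, t5}
A[¬idle U AX ¬idle]: least fixpoint, start Z0 = Sat(AX ¬idle) = {t0, t2, t5}, add states in Sat(¬idle) with every successor in Z. Z1 = {t0, t2, t4, t5}; fixed.
Sat(A[¬idle U AX ¬idle]) = {t0, t2, t4, t5}
|Sat(A[¬idle U AX ¬idle])| = |{t0, t2, t4, t5}| = 4.

4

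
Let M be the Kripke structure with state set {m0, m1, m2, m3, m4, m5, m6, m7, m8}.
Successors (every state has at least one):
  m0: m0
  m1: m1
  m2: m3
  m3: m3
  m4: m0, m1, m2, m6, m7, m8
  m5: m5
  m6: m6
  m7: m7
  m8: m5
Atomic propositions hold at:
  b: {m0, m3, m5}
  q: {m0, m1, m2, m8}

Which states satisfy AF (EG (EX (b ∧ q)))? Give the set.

Sat(b ∧ q) = {m0}
Sat(EX (b ∧ q)) = {s : some successor in {m0}} = {m0, m4}
EG (EX (b ∧ q)): greatest fixpoint, start Z0 = {m0, m4}, keep only states in Sat with some successor in Z. Already a fixed point.
Sat(EG (EX (b ∧ q))) = {m0, m4}
AF (EG (EX (b ∧ q))): least fixpoint, start Z0 = {m0, m4}, add states with every successor in Z. Already a fixed point.
Sat(AF (EG (EX (b ∧ q)))) = {m0, m4}

{m0, m4}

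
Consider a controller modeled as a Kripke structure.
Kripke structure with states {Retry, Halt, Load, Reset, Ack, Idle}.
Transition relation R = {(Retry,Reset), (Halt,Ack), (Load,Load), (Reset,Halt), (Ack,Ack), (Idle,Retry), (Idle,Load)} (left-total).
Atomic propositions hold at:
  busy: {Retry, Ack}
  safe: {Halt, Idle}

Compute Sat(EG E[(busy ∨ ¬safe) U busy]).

Sat(¬safe) = {Retry, Load, Reset, Ack}
Sat(busy ∨ ¬safe) = {Retry, Load, Reset, Ack}
E[(busy ∨ ¬safe) U busy]: least fixpoint, start Z0 = Sat(busy) = {Retry, Ack}, add states in Sat(busy ∨ ¬safe) with some successor in Z. Already a fixed point.
Sat(E[(busy ∨ ¬safe) U busy]) = {Retry, Ack}
EG E[(busy ∨ ¬safe) U busy]: greatest fixpoint, start Z0 = {Retry, Ack}, keep only states in Sat with some successor in Z. Z1 = {Ack}; fixed.
Sat(EG E[(busy ∨ ¬safe) U busy]) = {Ack}

{Ack}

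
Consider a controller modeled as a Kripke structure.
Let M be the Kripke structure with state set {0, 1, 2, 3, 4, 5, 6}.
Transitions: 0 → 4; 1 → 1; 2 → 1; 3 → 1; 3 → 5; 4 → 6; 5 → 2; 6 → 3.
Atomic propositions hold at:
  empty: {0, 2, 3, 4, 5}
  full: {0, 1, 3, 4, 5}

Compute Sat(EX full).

Sat(EX full) = {s : some successor in {0, 1, 3, 4, 5}} = {0, 1, 2, 3, 6}

{0, 1, 2, 3, 6}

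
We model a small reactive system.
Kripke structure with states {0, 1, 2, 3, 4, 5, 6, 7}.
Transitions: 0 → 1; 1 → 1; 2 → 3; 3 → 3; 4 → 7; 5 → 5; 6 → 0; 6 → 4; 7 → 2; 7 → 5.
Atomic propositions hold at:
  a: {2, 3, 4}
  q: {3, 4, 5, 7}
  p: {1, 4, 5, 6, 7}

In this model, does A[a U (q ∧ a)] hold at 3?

Yes

Sat(q ∧ a) = {3, 4}
A[a U (q ∧ a)]: least fixpoint, start Z0 = Sat((q ∧ a)) = {3, 4}, add states in Sat(a) with every successor in Z. Z1 = {2, 3, 4}; fixed.
Sat(A[a U (q ∧ a)]) = {2, 3, 4}
3 ∈ Sat(A[a U (q ∧ a)]) = {2, 3, 4}, so the formula holds at 3.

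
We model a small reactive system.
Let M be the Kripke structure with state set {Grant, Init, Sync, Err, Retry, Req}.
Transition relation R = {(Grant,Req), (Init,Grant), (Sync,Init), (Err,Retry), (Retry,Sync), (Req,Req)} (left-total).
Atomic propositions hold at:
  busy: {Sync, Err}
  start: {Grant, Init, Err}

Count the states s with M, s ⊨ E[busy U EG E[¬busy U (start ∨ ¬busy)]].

4

Sat(¬busy) = {Grant, Init, Retry, Req}
Sat(start ∨ ¬busy) = {Grant, Init, Err, Retry, Req}
E[¬busy U (start ∨ ¬busy)]: least fixpoint, start Z0 = Sat((start ∨ ¬busy)) = {Grant, Init, Err, Retry, Req}, add states in Sat(¬busy) with some successor in Z. Already a fixed point.
Sat(E[¬busy U (start ∨ ¬busy)]) = {Grant, Init, Err, Retry, Req}
EG E[¬busy U (start ∨ ¬busy)]: greatest fixpoint, start Z0 = {Grant, Init, Err, Retry, Req}, keep only states in Sat with some successor in Z. Z1 = {Grant, Init, Err, Req}; Z2 = {Grant, Init, Req}; fixed.
Sat(EG E[¬busy U (start ∨ ¬busy)]) = {Grant, Init, Req}
E[busy U EG E[¬busy U (start ∨ ¬busy)]]: least fixpoint, start Z0 = Sat(EG E[¬busy U (start ∨ ¬busy)]) = {Grant, Init, Req}, add states in Sat(busy) with some successor in Z. Z1 = {Grant, Init, Sync, Req}; fixed.
Sat(E[busy U EG E[¬busy U (start ∨ ¬busy)]]) = {Grant, Init, Sync, Req}
|Sat(E[busy U EG E[¬busy U (start ∨ ¬busy)]])| = |{Grant, Init, Sync, Req}| = 4.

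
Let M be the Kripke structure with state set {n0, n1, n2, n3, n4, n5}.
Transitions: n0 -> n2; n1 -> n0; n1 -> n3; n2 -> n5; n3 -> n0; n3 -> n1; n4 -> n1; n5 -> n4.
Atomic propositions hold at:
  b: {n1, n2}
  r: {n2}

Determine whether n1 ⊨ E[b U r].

No

E[b U r]: least fixpoint, start Z0 = Sat(r) = {n2}, add states in Sat(b) with some successor in Z. Already a fixed point.
Sat(E[b U r]) = {n2}
n1 ∉ Sat(E[b U r]) = {n2}, so the formula does not hold at n1.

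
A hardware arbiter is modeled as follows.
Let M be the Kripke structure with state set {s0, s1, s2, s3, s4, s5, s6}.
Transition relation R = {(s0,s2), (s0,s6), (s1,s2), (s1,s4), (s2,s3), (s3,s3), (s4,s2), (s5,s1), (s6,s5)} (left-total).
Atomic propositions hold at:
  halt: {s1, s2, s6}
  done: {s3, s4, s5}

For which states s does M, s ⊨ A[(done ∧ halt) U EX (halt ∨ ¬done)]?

Sat(done ∧ halt) = ∅
Sat(¬done) = {s0, s1, s2, s6}
Sat(halt ∨ ¬done) = {s0, s1, s2, s6}
Sat(EX (halt ∨ ¬done)) = {s : some successor in {s0, s1, s2, s6}} = {s0, s1, s4, s5}
A[(done ∧ halt) U EX (halt ∨ ¬done)]: least fixpoint, start Z0 = Sat(EX (halt ∨ ¬done)) = {s0, s1, s4, s5}, add states in Sat(done ∧ halt) with every successor in Z. Already a fixed point.
Sat(A[(done ∧ halt) U EX (halt ∨ ¬done)]) = {s0, s1, s4, s5}

{s0, s1, s4, s5}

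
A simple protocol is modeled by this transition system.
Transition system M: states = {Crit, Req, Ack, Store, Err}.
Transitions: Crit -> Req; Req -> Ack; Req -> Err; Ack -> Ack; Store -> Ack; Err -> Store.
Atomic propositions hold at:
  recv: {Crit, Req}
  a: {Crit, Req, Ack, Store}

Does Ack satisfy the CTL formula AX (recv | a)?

Yes

Sat(recv | a) = {Crit, Req, Ack, Store}
Sat(AX (recv | a)) = {s : every successor in {Crit, Req, Ack, Store}} = {Crit, Ack, Store, Err}
Ack ∈ Sat(AX (recv | a)) = {Crit, Ack, Store, Err}, so the formula holds at Ack.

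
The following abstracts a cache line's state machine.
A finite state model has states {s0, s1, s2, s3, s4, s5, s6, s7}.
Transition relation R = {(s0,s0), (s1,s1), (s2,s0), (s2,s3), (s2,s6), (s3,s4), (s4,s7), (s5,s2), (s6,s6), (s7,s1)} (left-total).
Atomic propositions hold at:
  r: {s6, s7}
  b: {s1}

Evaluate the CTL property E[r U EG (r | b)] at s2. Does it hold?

Sat(r | b) = {s1, s6, s7}
EG (r | b): greatest fixpoint, start Z0 = {s1, s6, s7}, keep only states in Sat with some successor in Z. Already a fixed point.
Sat(EG (r | b)) = {s1, s6, s7}
E[r U EG (r | b)]: least fixpoint, start Z0 = Sat(EG (r | b)) = {s1, s6, s7}, add states in Sat(r) with some successor in Z. Already a fixed point.
Sat(E[r U EG (r | b)]) = {s1, s6, s7}
s2 ∉ Sat(E[r U EG (r | b)]) = {s1, s6, s7}, so the formula does not hold at s2.

No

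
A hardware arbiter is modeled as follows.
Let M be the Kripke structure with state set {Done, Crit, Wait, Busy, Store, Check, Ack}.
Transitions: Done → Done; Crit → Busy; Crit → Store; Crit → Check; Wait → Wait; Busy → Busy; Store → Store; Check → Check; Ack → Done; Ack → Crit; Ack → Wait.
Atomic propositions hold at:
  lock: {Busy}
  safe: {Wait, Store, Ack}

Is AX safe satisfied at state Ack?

No

Sat(AX safe) = {s : every successor in {Wait, Store, Ack}} = {Wait, Store}
Ack ∉ Sat(AX safe) = {Wait, Store}, so the formula does not hold at Ack.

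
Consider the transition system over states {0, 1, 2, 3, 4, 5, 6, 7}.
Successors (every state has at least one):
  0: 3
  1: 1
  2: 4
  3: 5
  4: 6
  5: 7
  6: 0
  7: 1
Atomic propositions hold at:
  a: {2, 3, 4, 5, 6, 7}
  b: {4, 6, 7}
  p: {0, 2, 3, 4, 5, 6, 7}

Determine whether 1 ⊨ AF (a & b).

No

Sat(a & b) = {4, 6, 7}
AF (a & b): least fixpoint, start Z0 = {4, 6, 7}, add states with every successor in Z. Z1 = {2, 4, 5, 6, 7}; Z2 = {2, 3, 4, 5, 6, 7}; Z3 = {0, 2, 3, 4, 5, 6, 7}; fixed.
Sat(AF (a & b)) = {0, 2, 3, 4, 5, 6, 7}
1 ∉ Sat(AF (a & b)) = {0, 2, 3, 4, 5, 6, 7}, so the formula does not hold at 1.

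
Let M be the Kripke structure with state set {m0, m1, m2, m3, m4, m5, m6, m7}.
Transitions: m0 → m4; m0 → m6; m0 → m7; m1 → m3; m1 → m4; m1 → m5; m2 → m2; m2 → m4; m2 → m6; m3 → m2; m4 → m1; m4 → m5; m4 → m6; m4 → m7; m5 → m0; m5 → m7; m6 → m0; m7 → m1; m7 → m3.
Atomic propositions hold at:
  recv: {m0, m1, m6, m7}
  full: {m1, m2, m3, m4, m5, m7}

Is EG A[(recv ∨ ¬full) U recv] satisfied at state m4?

Sat(¬full) = {m0, m6}
Sat(recv ∨ ¬full) = {m0, m1, m6, m7}
A[(recv ∨ ¬full) U recv]: least fixpoint, start Z0 = Sat(recv) = {m0, m1, m6, m7}, add states in Sat(recv ∨ ¬full) with every successor in Z. Already a fixed point.
Sat(A[(recv ∨ ¬full) U recv]) = {m0, m1, m6, m7}
EG A[(recv ∨ ¬full) U recv]: greatest fixpoint, start Z0 = {m0, m1, m6, m7}, keep only states in Sat with some successor in Z. Z1 = {m0, m6, m7}; Z2 = {m0, m6}; fixed.
Sat(EG A[(recv ∨ ¬full) U recv]) = {m0, m6}
m4 ∉ Sat(EG A[(recv ∨ ¬full) U recv]) = {m0, m6}, so the formula does not hold at m4.

No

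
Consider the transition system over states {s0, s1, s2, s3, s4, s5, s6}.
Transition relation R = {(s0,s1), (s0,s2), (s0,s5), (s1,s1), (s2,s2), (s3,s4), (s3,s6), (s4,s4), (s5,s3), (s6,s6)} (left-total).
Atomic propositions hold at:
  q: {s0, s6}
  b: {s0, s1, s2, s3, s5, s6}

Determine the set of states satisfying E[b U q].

{s0, s3, s5, s6}

E[b U q]: least fixpoint, start Z0 = Sat(q) = {s0, s6}, add states in Sat(b) with some successor in Z. Z1 = {s0, s3, s6}; Z2 = {s0, s3, s5, s6}; fixed.
Sat(E[b U q]) = {s0, s3, s5, s6}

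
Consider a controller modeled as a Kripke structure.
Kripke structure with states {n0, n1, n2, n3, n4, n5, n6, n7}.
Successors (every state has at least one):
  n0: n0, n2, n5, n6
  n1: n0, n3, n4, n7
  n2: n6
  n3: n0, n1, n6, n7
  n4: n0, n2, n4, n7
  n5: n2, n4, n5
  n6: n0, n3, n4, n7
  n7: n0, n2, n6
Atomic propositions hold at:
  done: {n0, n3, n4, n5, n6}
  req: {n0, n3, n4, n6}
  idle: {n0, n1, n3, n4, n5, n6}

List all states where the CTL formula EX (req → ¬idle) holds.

Sat(¬idle) = {n2, n7}
Sat(req → ¬idle) = {n1, n2, n5, n7}
Sat(EX (req → ¬idle)) = {s : some successor in {n1, n2, n5, n7}} = {n0, n1, n3, n4, n5, n6, n7}

{n0, n1, n3, n4, n5, n6, n7}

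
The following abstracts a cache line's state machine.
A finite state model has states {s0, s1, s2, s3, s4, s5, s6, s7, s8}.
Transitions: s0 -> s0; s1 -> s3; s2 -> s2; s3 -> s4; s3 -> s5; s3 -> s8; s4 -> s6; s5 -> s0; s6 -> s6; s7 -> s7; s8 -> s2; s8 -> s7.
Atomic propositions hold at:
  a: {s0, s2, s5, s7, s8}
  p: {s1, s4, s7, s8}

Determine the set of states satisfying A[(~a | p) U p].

{s1, s4, s7, s8}

Sat(~a) = {s1, s3, s4, s6}
Sat(~a | p) = {s1, s3, s4, s6, s7, s8}
A[(~a | p) U p]: least fixpoint, start Z0 = Sat(p) = {s1, s4, s7, s8}, add states in Sat(~a | p) with every successor in Z. Already a fixed point.
Sat(A[(~a | p) U p]) = {s1, s4, s7, s8}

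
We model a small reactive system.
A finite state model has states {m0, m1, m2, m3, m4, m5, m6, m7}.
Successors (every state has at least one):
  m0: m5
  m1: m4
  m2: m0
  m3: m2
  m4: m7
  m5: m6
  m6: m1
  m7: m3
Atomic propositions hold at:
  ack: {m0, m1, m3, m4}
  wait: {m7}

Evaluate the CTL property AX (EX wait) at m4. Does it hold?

Sat(EX wait) = {s : some successor in {m7}} = {m4}
Sat(AX (EX wait)) = {s : every successor in {m4}} = {m1}
m4 ∉ Sat(AX (EX wait)) = {m1}, so the formula does not hold at m4.

No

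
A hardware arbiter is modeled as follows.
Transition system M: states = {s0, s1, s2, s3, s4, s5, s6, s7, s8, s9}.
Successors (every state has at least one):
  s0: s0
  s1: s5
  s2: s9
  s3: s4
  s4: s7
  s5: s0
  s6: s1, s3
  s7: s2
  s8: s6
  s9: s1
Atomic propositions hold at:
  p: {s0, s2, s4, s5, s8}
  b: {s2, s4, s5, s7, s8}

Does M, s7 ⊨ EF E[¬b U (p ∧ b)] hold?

Yes

Sat(¬b) = {s0, s1, s3, s6, s9}
Sat(p ∧ b) = {s2, s4, s5, s8}
E[¬b U (p ∧ b)]: least fixpoint, start Z0 = Sat((p ∧ b)) = {s2, s4, s5, s8}, add states in Sat(¬b) with some successor in Z. Z1 = {s1, s2, s3, s4, s5, s8}; Z2 = {s1, s2, s3, s4, s5, s6, s8, s9}; fixed.
Sat(E[¬b U (p ∧ b)]) = {s1, s2, s3, s4, s5, s6, s8, s9}
EF E[¬b U (p ∧ b)]: least fixpoint, start Z0 = {s1, s2, s3, s4, s5, s6, s8, s9}, add states with some successor in Z. Z1 = {s1, s2, s3, s4, s5, s6, s7, s8, s9}; fixed.
Sat(EF E[¬b U (p ∧ b)]) = {s1, s2, s3, s4, s5, s6, s7, s8, s9}
s7 ∈ Sat(EF E[¬b U (p ∧ b)]) = {s1, s2, s3, s4, s5, s6, s7, s8, s9}, so the formula holds at s7.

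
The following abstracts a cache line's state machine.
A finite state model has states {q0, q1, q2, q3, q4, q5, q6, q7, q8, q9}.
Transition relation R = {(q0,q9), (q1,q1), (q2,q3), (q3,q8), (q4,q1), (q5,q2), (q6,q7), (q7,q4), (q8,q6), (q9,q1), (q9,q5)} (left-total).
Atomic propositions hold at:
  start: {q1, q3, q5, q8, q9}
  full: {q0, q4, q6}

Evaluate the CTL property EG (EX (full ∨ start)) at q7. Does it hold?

Sat(full ∨ start) = {q0, q1, q3, q4, q5, q6, q8, q9}
Sat(EX (full ∨ start)) = {s : some successor in {q0, q1, q3, q4, q5, q6, q8, q9}} = {q0, q1, q2, q3, q4, q7, q8, q9}
EG (EX (full ∨ start)): greatest fixpoint, start Z0 = {q0, q1, q2, q3, q4, q7, q8, q9}, keep only states in Sat with some successor in Z. Z1 = {q0, q1, q2, q3, q4, q7, q9}; Z2 = {q0, q1, q2, q4, q7, q9}; Z3 = {q0, q1, q4, q7, q9}; fixed.
Sat(EG (EX (full ∨ start))) = {q0, q1, q4, q7, q9}
q7 ∈ Sat(EG (EX (full ∨ start))) = {q0, q1, q4, q7, q9}, so the formula holds at q7.

Yes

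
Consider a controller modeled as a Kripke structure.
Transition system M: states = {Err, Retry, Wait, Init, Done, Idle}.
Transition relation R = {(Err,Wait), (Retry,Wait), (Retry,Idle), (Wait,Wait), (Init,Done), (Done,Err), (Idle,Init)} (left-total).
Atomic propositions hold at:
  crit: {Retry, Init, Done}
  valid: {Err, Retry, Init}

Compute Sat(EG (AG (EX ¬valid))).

{Err, Wait}

Sat(¬valid) = {Wait, Done, Idle}
Sat(EX ¬valid) = {s : some successor in {Wait, Done, Idle}} = {Err, Retry, Wait, Init}
AG (EX ¬valid): greatest fixpoint, start Z0 = {Err, Retry, Wait, Init}, keep only states in Sat with every successor in Z. Z1 = {Err, Wait}; fixed.
Sat(AG (EX ¬valid)) = {Err, Wait}
EG (AG (EX ¬valid)): greatest fixpoint, start Z0 = {Err, Wait}, keep only states in Sat with some successor in Z. Already a fixed point.
Sat(EG (AG (EX ¬valid))) = {Err, Wait}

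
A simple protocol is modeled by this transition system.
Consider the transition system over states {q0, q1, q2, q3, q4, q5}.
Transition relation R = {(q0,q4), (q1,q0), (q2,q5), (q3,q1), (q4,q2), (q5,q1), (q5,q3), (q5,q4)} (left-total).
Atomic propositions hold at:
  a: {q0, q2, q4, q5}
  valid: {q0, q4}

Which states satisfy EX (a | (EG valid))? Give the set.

EG valid: greatest fixpoint, start Z0 = {q0, q4}, keep only states in Sat with some successor in Z. Z1 = {q0}; Z2 = ∅; fixed.
Sat(EG valid) = ∅
Sat(a | (EG valid)) = {q0, q2, q4, q5}
Sat(EX (a | (EG valid))) = {s : some successor in {q0, q2, q4, q5}} = {q0, q1, q2, q4, q5}

{q0, q1, q2, q4, q5}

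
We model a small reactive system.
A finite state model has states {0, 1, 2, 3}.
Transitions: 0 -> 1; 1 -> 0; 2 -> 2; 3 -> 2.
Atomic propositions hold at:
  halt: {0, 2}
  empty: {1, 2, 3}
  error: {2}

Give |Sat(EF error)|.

2

EF error: least fixpoint, start Z0 = {2}, add states with some successor in Z. Z1 = {2, 3}; fixed.
Sat(EF error) = {2, 3}
|Sat(EF error)| = |{2, 3}| = 2.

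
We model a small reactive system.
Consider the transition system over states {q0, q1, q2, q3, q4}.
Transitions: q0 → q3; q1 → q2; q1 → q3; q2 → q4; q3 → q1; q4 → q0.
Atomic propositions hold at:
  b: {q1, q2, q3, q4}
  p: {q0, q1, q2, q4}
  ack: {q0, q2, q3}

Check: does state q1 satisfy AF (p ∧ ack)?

Sat(p ∧ ack) = {q0, q2}
AF (p ∧ ack): least fixpoint, start Z0 = {q0, q2}, add states with every successor in Z. Z1 = {q0, q2, q4}; fixed.
Sat(AF (p ∧ ack)) = {q0, q2, q4}
q1 ∉ Sat(AF (p ∧ ack)) = {q0, q2, q4}, so the formula does not hold at q1.

No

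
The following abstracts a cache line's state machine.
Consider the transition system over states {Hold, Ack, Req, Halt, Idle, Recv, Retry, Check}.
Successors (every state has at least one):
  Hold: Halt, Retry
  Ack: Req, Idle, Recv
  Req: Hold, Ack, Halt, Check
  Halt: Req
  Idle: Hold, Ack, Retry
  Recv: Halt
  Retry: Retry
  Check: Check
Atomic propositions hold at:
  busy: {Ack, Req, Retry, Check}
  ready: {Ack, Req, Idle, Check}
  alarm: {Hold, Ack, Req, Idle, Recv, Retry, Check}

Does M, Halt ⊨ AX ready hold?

Sat(AX ready) = {s : every successor in {Ack, Req, Idle, Check}} = {Halt, Check}
Halt ∈ Sat(AX ready) = {Halt, Check}, so the formula holds at Halt.

Yes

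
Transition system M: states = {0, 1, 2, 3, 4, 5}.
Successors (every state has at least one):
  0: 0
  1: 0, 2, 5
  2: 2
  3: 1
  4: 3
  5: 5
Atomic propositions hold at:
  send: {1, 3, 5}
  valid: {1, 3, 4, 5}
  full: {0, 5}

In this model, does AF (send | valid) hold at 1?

Yes

Sat(send | valid) = {1, 3, 4, 5}
AF (send | valid): least fixpoint, start Z0 = {1, 3, 4, 5}, add states with every successor in Z. Already a fixed point.
Sat(AF (send | valid)) = {1, 3, 4, 5}
1 ∈ Sat(AF (send | valid)) = {1, 3, 4, 5}, so the formula holds at 1.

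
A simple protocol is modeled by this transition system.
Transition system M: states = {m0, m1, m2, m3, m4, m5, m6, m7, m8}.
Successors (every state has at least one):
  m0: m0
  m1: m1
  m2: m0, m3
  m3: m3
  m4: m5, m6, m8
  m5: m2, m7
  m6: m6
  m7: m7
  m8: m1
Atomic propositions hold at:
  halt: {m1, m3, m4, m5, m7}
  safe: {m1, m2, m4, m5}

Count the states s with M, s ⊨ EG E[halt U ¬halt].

5

Sat(¬halt) = {m0, m2, m6, m8}
E[halt U ¬halt]: least fixpoint, start Z0 = Sat(¬halt) = {m0, m2, m6, m8}, add states in Sat(halt) with some successor in Z. Z1 = {m0, m2, m4, m5, m6, m8}; fixed.
Sat(E[halt U ¬halt]) = {m0, m2, m4, m5, m6, m8}
EG E[halt U ¬halt]: greatest fixpoint, start Z0 = {m0, m2, m4, m5, m6, m8}, keep only states in Sat with some successor in Z. Z1 = {m0, m2, m4, m5, m6}; fixed.
Sat(EG E[halt U ¬halt]) = {m0, m2, m4, m5, m6}
|Sat(EG E[halt U ¬halt])| = |{m0, m2, m4, m5, m6}| = 5.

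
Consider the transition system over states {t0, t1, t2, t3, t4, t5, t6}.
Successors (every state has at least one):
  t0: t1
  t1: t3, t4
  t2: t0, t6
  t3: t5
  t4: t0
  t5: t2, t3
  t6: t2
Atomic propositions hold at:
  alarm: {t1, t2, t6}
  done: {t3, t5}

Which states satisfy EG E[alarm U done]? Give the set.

E[alarm U done]: least fixpoint, start Z0 = Sat(done) = {t3, t5}, add states in Sat(alarm) with some successor in Z. Z1 = {t1, t3, t5}; fixed.
Sat(E[alarm U done]) = {t1, t3, t5}
EG E[alarm U done]: greatest fixpoint, start Z0 = {t1, t3, t5}, keep only states in Sat with some successor in Z. Already a fixed point.
Sat(EG E[alarm U done]) = {t1, t3, t5}

{t1, t3, t5}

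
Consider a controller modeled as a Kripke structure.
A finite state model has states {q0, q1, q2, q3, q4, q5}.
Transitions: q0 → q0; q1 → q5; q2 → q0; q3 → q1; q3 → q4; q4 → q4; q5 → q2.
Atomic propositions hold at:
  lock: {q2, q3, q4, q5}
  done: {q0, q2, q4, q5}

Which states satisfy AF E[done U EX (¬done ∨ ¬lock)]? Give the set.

{q0, q1, q2, q3, q5}

Sat(¬done) = {q1, q3}
Sat(¬lock) = {q0, q1}
Sat(¬done ∨ ¬lock) = {q0, q1, q3}
Sat(EX (¬done ∨ ¬lock)) = {s : some successor in {q0, q1, q3}} = {q0, q2, q3}
E[done U EX (¬done ∨ ¬lock)]: least fixpoint, start Z0 = Sat(EX (¬done ∨ ¬lock)) = {q0, q2, q3}, add states in Sat(done) with some successor in Z. Z1 = {q0, q2, q3, q5}; fixed.
Sat(E[done U EX (¬done ∨ ¬lock)]) = {q0, q2, q3, q5}
AF E[done U EX (¬done ∨ ¬lock)]: least fixpoint, start Z0 = {q0, q2, q3, q5}, add states with every successor in Z. Z1 = {q0, q1, q2, q3, q5}; fixed.
Sat(AF E[done U EX (¬done ∨ ¬lock)]) = {q0, q1, q2, q3, q5}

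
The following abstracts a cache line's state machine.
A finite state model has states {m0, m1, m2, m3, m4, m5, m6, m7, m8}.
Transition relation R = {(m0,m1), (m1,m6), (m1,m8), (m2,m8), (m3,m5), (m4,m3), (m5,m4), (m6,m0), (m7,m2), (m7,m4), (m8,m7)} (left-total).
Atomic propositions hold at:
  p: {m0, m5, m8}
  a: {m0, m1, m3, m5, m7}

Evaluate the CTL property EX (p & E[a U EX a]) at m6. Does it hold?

Yes

Sat(EX a) = {s : some successor in {m0, m1, m3, m5, m7}} = {m0, m3, m4, m6, m8}
E[a U EX a]: least fixpoint, start Z0 = Sat(EX a) = {m0, m3, m4, m6, m8}, add states in Sat(a) with some successor in Z. Z1 = {m0, m1, m3, m4, m5, m6, m7, m8}; fixed.
Sat(E[a U EX a]) = {m0, m1, m3, m4, m5, m6, m7, m8}
Sat(p & E[a U EX a]) = {m0, m5, m8}
Sat(EX (p & E[a U EX a])) = {s : some successor in {m0, m5, m8}} = {m1, m2, m3, m6}
m6 ∈ Sat(EX (p & E[a U EX a])) = {m1, m2, m3, m6}, so the formula holds at m6.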